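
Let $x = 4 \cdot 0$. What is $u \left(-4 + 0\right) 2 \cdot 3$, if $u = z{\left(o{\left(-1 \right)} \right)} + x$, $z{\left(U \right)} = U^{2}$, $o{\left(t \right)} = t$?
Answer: $-24$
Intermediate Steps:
$x = 0$
$u = 1$ ($u = \left(-1\right)^{2} + 0 = 1 + 0 = 1$)
$u \left(-4 + 0\right) 2 \cdot 3 = 1 \left(-4 + 0\right) 2 \cdot 3 = 1 \left(\left(-4\right) 2\right) 3 = 1 \left(-8\right) 3 = \left(-8\right) 3 = -24$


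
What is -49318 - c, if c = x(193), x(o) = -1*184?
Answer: -49134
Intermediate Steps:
x(o) = -184
c = -184
-49318 - c = -49318 - 1*(-184) = -49318 + 184 = -49134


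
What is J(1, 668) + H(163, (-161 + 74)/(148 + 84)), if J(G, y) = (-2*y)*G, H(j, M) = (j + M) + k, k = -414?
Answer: -12699/8 ≈ -1587.4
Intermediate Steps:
H(j, M) = -414 + M + j (H(j, M) = (j + M) - 414 = (M + j) - 414 = -414 + M + j)
J(G, y) = -2*G*y
J(1, 668) + H(163, (-161 + 74)/(148 + 84)) = -2*1*668 + (-414 + (-161 + 74)/(148 + 84) + 163) = -1336 + (-414 - 87/232 + 163) = -1336 + (-414 - 87*1/232 + 163) = -1336 + (-414 - 3/8 + 163) = -1336 - 2011/8 = -12699/8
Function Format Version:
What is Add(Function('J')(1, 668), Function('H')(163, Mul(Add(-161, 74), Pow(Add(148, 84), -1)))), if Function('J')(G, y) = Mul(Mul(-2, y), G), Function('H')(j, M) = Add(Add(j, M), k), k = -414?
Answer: Rational(-12699, 8) ≈ -1587.4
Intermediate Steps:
Function('H')(j, M) = Add(-414, M, j) (Function('H')(j, M) = Add(Add(j, M), -414) = Add(Add(M, j), -414) = Add(-414, M, j))
Function('J')(G, y) = Mul(-2, G, y)
Add(Function('J')(1, 668), Function('H')(163, Mul(Add(-161, 74), Pow(Add(148, 84), -1)))) = Add(Mul(-2, 1, 668), Add(-414, Mul(Add(-161, 74), Pow(Add(148, 84), -1)), 163)) = Add(-1336, Add(-414, Mul(-87, Pow(232, -1)), 163)) = Add(-1336, Add(-414, Mul(-87, Rational(1, 232)), 163)) = Add(-1336, Add(-414, Rational(-3, 8), 163)) = Add(-1336, Rational(-2011, 8)) = Rational(-12699, 8)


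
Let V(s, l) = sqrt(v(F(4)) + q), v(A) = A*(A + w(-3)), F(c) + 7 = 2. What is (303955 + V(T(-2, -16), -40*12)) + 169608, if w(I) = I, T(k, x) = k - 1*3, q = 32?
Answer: 473563 + 6*sqrt(2) ≈ 4.7357e+5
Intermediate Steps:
T(k, x) = -3 + k (T(k, x) = k - 3 = -3 + k)
F(c) = -5 (F(c) = -7 + 2 = -5)
v(A) = A*(-3 + A) (v(A) = A*(A - 3) = A*(-3 + A))
V(s, l) = 6*sqrt(2) (V(s, l) = sqrt(-5*(-3 - 5) + 32) = sqrt(-5*(-8) + 32) = sqrt(40 + 32) = sqrt(72) = 6*sqrt(2))
(303955 + V(T(-2, -16), -40*12)) + 169608 = (303955 + 6*sqrt(2)) + 169608 = 473563 + 6*sqrt(2)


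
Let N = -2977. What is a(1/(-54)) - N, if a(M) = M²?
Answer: 8680933/2916 ≈ 2977.0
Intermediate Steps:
a(1/(-54)) - N = (1/(-54))² - 1*(-2977) = (-1/54)² + 2977 = 1/2916 + 2977 = 8680933/2916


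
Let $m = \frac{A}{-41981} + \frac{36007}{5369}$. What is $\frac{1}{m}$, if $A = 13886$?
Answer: $\frac{225395989}{1437055933} \approx 0.15685$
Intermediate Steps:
$m = \frac{1437055933}{225395989}$ ($m = \frac{13886}{-41981} + \frac{36007}{5369} = 13886 \left(- \frac{1}{41981}\right) + 36007 \cdot \frac{1}{5369} = - \frac{13886}{41981} + \frac{36007}{5369} = \frac{1437055933}{225395989} \approx 6.3757$)
$\frac{1}{m} = \frac{1}{\frac{1437055933}{225395989}} = \frac{225395989}{1437055933}$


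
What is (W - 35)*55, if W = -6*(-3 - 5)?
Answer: 715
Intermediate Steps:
W = 48 (W = -6*(-8) = 48)
(W - 35)*55 = (48 - 35)*55 = 13*55 = 715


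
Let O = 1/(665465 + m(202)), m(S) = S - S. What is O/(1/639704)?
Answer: 639704/665465 ≈ 0.96129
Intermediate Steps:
m(S) = 0
O = 1/665465 (O = 1/(665465 + 0) = 1/665465 ≈ 1.5027e-6)
O/(1/639704) = 1/(665465*(1/639704)) = (1/665465)*639704 = 639704/665465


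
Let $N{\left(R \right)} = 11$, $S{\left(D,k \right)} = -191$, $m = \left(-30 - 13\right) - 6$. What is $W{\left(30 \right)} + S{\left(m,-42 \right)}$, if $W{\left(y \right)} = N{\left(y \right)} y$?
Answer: $139$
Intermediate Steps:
$m = -49$ ($m = -43 - 6 = -49$)
$W{\left(y \right)} = 11 y$
$W{\left(30 \right)} + S{\left(m,-42 \right)} = 11 \cdot 30 - 191 = 330 - 191 = 139$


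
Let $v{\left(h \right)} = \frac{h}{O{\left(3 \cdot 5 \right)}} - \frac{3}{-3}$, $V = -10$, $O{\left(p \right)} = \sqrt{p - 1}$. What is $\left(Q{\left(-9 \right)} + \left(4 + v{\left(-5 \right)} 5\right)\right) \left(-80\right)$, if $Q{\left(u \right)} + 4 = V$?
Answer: $400 + \frac{1000 \sqrt{14}}{7} \approx 934.52$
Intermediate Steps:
$O{\left(p \right)} = \sqrt{-1 + p}$
$Q{\left(u \right)} = -14$ ($Q{\left(u \right)} = -4 - 10 = -14$)
$v{\left(h \right)} = 1 + \frac{h \sqrt{14}}{14}$ ($v{\left(h \right)} = \frac{h}{\sqrt{-1 + 3 \cdot 5}} - \frac{3}{-3} = \frac{h}{\sqrt{-1 + 15}} - -1 = \frac{h}{\sqrt{14}} + 1 = h \frac{\sqrt{14}}{14} + 1 = \frac{h \sqrt{14}}{14} + 1 = 1 + \frac{h \sqrt{14}}{14}$)
$\left(Q{\left(-9 \right)} + \left(4 + v{\left(-5 \right)} 5\right)\right) \left(-80\right) = \left(-14 + \left(4 + \left(1 + \frac{1}{14} \left(-5\right) \sqrt{14}\right) 5\right)\right) \left(-80\right) = \left(-14 + \left(4 + \left(1 - \frac{5 \sqrt{14}}{14}\right) 5\right)\right) \left(-80\right) = \left(-14 + \left(4 + \left(5 - \frac{25 \sqrt{14}}{14}\right)\right)\right) \left(-80\right) = \left(-14 + \left(9 - \frac{25 \sqrt{14}}{14}\right)\right) \left(-80\right) = \left(-5 - \frac{25 \sqrt{14}}{14}\right) \left(-80\right) = 400 + \frac{1000 \sqrt{14}}{7}$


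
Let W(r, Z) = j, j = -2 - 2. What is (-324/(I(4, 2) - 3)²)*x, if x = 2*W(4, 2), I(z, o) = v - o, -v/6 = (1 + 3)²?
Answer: 2592/10201 ≈ 0.25409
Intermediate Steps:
v = -96 (v = -6*(1 + 3)² = -6*4² = -6*16 = -96)
j = -4
W(r, Z) = -4
I(z, o) = -96 - o
x = -8 (x = 2*(-4) = -8)
(-324/(I(4, 2) - 3)²)*x = -324/((-96 - 1*2) - 3)²*(-8) = -324/((-96 - 2) - 3)²*(-8) = -324/(-98 - 3)²*(-8) = -324/((-101)²)*(-8) = -324/10201*(-8) = 2592/10201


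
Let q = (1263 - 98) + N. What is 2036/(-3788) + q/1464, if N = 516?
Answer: 846731/1386408 ≈ 0.61074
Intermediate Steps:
q = 1681 (q = (1263 - 98) + 516 = 1165 + 516 = 1681)
2036/(-3788) + q/1464 = 2036/(-3788) + 1681/1464 = 2036*(-1/3788) + 1681*(1/1464) = -509/947 + 1681/1464 = 846731/1386408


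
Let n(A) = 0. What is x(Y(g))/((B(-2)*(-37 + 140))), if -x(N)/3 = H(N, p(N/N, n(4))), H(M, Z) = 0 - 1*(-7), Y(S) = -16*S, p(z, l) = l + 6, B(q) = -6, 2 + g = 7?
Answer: 7/206 ≈ 0.033981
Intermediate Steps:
g = 5 (g = -2 + 7 = 5)
p(z, l) = 6 + l
H(M, Z) = 7 (H(M, Z) = 0 + 7 = 7)
x(N) = -21 (x(N) = -3*7 = -21)
x(Y(g))/((B(-2)*(-37 + 140))) = -21*(-1/(6*(-37 + 140))) = -21/((-6*103)) = -21/(-618) = -21*(-1/618) = 7/206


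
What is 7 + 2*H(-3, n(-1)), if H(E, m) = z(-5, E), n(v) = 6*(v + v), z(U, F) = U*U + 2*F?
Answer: 45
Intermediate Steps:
z(U, F) = U**2 + 2*F
n(v) = 12*v (n(v) = 6*(2*v) = 12*v)
H(E, m) = 25 + 2*E (H(E, m) = (-5)**2 + 2*E = 25 + 2*E)
7 + 2*H(-3, n(-1)) = 7 + 2*(25 + 2*(-3)) = 7 + 2*(25 - 6) = 7 + 2*19 = 7 + 38 = 45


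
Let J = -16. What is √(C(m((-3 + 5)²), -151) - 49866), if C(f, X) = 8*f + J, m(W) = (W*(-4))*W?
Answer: I*√50394 ≈ 224.49*I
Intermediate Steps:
m(W) = -4*W² (m(W) = (-4*W)*W = -4*W²)
C(f, X) = -16 + 8*f (C(f, X) = 8*f - 16 = -16 + 8*f)
√(C(m((-3 + 5)²), -151) - 49866) = √((-16 + 8*(-4*(-3 + 5)⁴)) - 49866) = √((-16 + 8*(-4*(2²)²)) - 49866) = √((-16 + 8*(-4*4²)) - 49866) = √((-16 + 8*(-4*16)) - 49866) = √((-16 + 8*(-64)) - 49866) = √((-16 - 512) - 49866) = √(-528 - 49866) = √(-50394) = I*√50394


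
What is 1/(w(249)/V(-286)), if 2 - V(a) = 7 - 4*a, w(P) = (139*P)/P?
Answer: -1149/139 ≈ -8.2662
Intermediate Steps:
w(P) = 139
V(a) = -5 + 4*a (V(a) = 2 - (7 - 4*a) = 2 + (-7 + 4*a) = -5 + 4*a)
1/(w(249)/V(-286)) = 1/(139/(-5 + 4*(-286))) = 1/(139/(-5 - 1144)) = 1/(139/(-1149)) = 1/(139*(-1/1149)) = 1/(-139/1149) = -1149/139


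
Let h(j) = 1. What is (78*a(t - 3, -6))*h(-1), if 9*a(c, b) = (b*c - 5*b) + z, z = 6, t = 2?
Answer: 364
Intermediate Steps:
a(c, b) = ⅔ - 5*b/9 + b*c/9 (a(c, b) = ((b*c - 5*b) + 6)/9 = ((-5*b + b*c) + 6)/9 = (6 - 5*b + b*c)/9 = ⅔ - 5*b/9 + b*c/9)
(78*a(t - 3, -6))*h(-1) = (78*(⅔ - 5/9*(-6) + (⅑)*(-6)*(2 - 3)))*1 = (78*(⅔ + 10/3 + (⅑)*(-6)*(-1)))*1 = (78*(⅔ + 10/3 + ⅔))*1 = (78*(14/3))*1 = 364*1 = 364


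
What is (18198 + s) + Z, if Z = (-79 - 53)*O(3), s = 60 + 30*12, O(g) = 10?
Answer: 17298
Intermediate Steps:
s = 420 (s = 60 + 360 = 420)
Z = -1320 (Z = (-79 - 53)*10 = -132*10 = -1320)
(18198 + s) + Z = (18198 + 420) - 1320 = 18618 - 1320 = 17298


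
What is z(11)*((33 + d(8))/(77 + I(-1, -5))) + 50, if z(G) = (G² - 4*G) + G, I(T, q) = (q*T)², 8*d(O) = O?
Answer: 238/3 ≈ 79.333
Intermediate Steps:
d(O) = O/8
I(T, q) = T²*q² (I(T, q) = (T*q)² = T²*q²)
z(G) = G² - 3*G
z(11)*((33 + d(8))/(77 + I(-1, -5))) + 50 = (11*(-3 + 11))*((33 + (⅛)*8)/(77 + (-1)²*(-5)²)) + 50 = (11*8)*((33 + 1)/(77 + 1*25)) + 50 = 88*(34/(77 + 25)) + 50 = 88*(34/102) + 50 = 88*(34*(1/102)) + 50 = 88*(⅓) + 50 = 88/3 + 50 = 238/3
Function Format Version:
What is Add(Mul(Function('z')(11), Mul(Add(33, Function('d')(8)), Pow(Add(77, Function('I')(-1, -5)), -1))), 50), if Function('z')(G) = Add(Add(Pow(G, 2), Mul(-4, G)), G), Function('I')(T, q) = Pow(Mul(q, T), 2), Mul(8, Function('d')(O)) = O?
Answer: Rational(238, 3) ≈ 79.333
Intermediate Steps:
Function('d')(O) = Mul(Rational(1, 8), O)
Function('I')(T, q) = Mul(Pow(T, 2), Pow(q, 2)) (Function('I')(T, q) = Pow(Mul(T, q), 2) = Mul(Pow(T, 2), Pow(q, 2)))
Function('z')(G) = Add(Pow(G, 2), Mul(-3, G))
Add(Mul(Function('z')(11), Mul(Add(33, Function('d')(8)), Pow(Add(77, Function('I')(-1, -5)), -1))), 50) = Add(Mul(Mul(11, Add(-3, 11)), Mul(Add(33, Mul(Rational(1, 8), 8)), Pow(Add(77, Mul(Pow(-1, 2), Pow(-5, 2))), -1))), 50) = Add(Mul(Mul(11, 8), Mul(Add(33, 1), Pow(Add(77, Mul(1, 25)), -1))), 50) = Add(Mul(88, Mul(34, Pow(Add(77, 25), -1))), 50) = Add(Mul(88, Mul(34, Pow(102, -1))), 50) = Add(Mul(88, Mul(34, Rational(1, 102))), 50) = Add(Mul(88, Rational(1, 3)), 50) = Add(Rational(88, 3), 50) = Rational(238, 3)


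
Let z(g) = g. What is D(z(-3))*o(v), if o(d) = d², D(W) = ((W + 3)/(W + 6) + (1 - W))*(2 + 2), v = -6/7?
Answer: 576/49 ≈ 11.755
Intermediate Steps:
v = -6/7 (v = -6*⅐ = -6/7 ≈ -0.85714)
D(W) = 4 - 4*W + 4*(3 + W)/(6 + W) (D(W) = ((3 + W)/(6 + W) + (1 - W))*4 = (1 - W + (3 + W)/(6 + W))*4 = 4 - 4*W + 4*(3 + W)/(6 + W))
D(z(-3))*o(v) = (4*(9 - 1*(-3)² - 4*(-3))/(6 - 3))*(-6/7)² = (4*(9 - 1*9 + 12)/3)*(36/49) = (4*(⅓)*(9 - 9 + 12))*(36/49) = (4*(⅓)*12)*(36/49) = 16*(36/49) = 576/49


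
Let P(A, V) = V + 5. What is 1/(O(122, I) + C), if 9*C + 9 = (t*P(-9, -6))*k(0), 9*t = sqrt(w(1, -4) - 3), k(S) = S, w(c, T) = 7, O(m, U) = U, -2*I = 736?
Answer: -1/369 ≈ -0.0027100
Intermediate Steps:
I = -368 (I = -1/2*736 = -368)
P(A, V) = 5 + V
t = 2/9 (t = sqrt(7 - 3)/9 = sqrt(4)/9 = (1/9)*2 = 2/9 ≈ 0.22222)
C = -1 (C = -1 + ((2*(5 - 6)/9)*0)/9 = -1 + (((2/9)*(-1))*0)/9 = -1 + (-2/9*0)/9 = -1 + (1/9)*0 = -1 + 0 = -1)
1/(O(122, I) + C) = 1/(-368 - 1) = 1/(-369) = -1/369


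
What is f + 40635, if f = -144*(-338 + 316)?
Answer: 43803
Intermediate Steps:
f = 3168 (f = -144*(-22) = 3168)
f + 40635 = 3168 + 40635 = 43803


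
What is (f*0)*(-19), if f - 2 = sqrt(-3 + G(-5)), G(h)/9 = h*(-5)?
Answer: 0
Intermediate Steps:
G(h) = -45*h (G(h) = 9*(h*(-5)) = 9*(-5*h) = -45*h)
f = 2 + sqrt(222) (f = 2 + sqrt(-3 - 45*(-5)) = 2 + sqrt(-3 + 225) = 2 + sqrt(222) ≈ 16.900)
(f*0)*(-19) = ((2 + sqrt(222))*0)*(-19) = 0*(-19) = 0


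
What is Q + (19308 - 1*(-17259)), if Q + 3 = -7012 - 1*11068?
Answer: 18484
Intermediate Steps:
Q = -18083 (Q = -3 + (-7012 - 1*11068) = -3 + (-7012 - 11068) = -3 - 18080 = -18083)
Q + (19308 - 1*(-17259)) = -18083 + (19308 - 1*(-17259)) = -18083 + (19308 + 17259) = -18083 + 36567 = 18484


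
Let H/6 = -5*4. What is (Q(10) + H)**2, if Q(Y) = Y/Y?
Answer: 14161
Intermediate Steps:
Q(Y) = 1
H = -120 (H = 6*(-5*4) = 6*(-20) = -120)
(Q(10) + H)**2 = (1 - 120)**2 = (-119)**2 = 14161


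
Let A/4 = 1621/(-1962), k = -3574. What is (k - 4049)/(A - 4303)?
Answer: 7478163/4224485 ≈ 1.7702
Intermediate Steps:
A = -3242/981 (A = 4*(1621/(-1962)) = 4*(1621*(-1/1962)) = 4*(-1621/1962) = -3242/981 ≈ -3.3048)
(k - 4049)/(A - 4303) = (-3574 - 4049)/(-3242/981 - 4303) = -7623/(-4224485/981) = -7623*(-981/4224485) = 7478163/4224485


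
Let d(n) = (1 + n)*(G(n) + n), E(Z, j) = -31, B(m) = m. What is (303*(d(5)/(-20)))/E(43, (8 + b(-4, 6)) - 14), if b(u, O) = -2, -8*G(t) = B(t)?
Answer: 6363/496 ≈ 12.829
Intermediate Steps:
G(t) = -t/8
d(n) = 7*n*(1 + n)/8 (d(n) = (1 + n)*(-n/8 + n) = (1 + n)*(7*n/8) = 7*n*(1 + n)/8)
(303*(d(5)/(-20)))/E(43, (8 + b(-4, 6)) - 14) = (303*(((7/8)*5*(1 + 5))/(-20)))/(-31) = (303*(((7/8)*5*6)*(-1/20)))*(-1/31) = (303*((105/4)*(-1/20)))*(-1/31) = (303*(-21/16))*(-1/31) = -6363/16*(-1/31) = 6363/496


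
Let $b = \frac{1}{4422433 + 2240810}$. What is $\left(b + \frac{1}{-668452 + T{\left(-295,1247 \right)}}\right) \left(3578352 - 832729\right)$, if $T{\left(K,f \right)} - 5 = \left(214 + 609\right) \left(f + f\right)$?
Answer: $\frac{22095011214034}{9222694584945} \approx 2.3957$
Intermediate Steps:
$T{\left(K,f \right)} = 5 + 1646 f$ ($T{\left(K,f \right)} = 5 + \left(214 + 609\right) \left(f + f\right) = 5 + 823 \cdot 2 f = 5 + 1646 f$)
$b = \frac{1}{6663243} \approx 1.5008 \cdot 10^{-7}$
$\left(b + \frac{1}{-668452 + T{\left(-295,1247 \right)}}\right) \left(3578352 - 832729\right) = \left(\frac{1}{6663243} + \frac{1}{-668452 + \left(5 + 1646 \cdot 1247\right)}\right) \left(3578352 - 832729\right) = \left(\frac{1}{6663243} + \frac{1}{-668452 + \left(5 + 2052562\right)}\right) 2745623 = \left(\frac{1}{6663243} + \frac{1}{-668452 + 2052567}\right) 2745623 = \left(\frac{1}{6663243} + \frac{1}{1384115}\right) 2745623 = \frac{8047358}{9222694584945} \cdot 2745623 = \frac{22095011214034}{9222694584945}$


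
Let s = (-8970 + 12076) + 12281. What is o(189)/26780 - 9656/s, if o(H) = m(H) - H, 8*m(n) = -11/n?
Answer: -10137996247/15975398880 ≈ -0.63460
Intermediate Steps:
m(n) = -11/(8*n) (m(n) = (-11/n)/8 = -11/(8*n))
s = 15387 (s = 3106 + 12281 = 15387)
o(H) = -H - 11/(8*H) (o(H) = -11/(8*H) - H = -H - 11/(8*H))
o(189)/26780 - 9656/s = (-1*189 - 11/8/189)/26780 - 9656/15387 = (-189 - 11/8*1/189)*(1/26780) - 9656*1/15387 = (-189 - 11/1512)*(1/26780) - 9656/15387 = -285779/1512*1/26780 - 9656/15387 = -21983/3114720 - 9656/15387 = -10137996247/15975398880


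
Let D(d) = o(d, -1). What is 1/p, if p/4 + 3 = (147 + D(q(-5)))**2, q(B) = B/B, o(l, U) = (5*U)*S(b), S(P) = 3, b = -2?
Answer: 1/69684 ≈ 1.4351e-5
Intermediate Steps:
o(l, U) = 15*U (o(l, U) = (5*U)*3 = 15*U)
q(B) = 1
D(d) = -15 (D(d) = 15*(-1) = -15)
p = 69684 (p = -12 + 4*(147 - 15)**2 = -12 + 4*132**2 = -12 + 4*17424 = -12 + 69696 = 69684)
1/p = 1/69684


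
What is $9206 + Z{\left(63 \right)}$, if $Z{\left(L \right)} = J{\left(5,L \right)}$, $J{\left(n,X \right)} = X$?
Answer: $9269$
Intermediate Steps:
$Z{\left(L \right)} = L$
$9206 + Z{\left(63 \right)} = 9206 + 63 = 9269$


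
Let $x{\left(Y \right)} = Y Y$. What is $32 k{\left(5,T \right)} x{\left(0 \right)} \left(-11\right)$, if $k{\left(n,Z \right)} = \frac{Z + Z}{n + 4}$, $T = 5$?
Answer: $0$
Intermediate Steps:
$x{\left(Y \right)} = Y^{2}$
$k{\left(n,Z \right)} = \frac{2 Z}{4 + n}$
$32 k{\left(5,T \right)} x{\left(0 \right)} \left(-11\right) = 32 \cdot 2 \cdot 5 \frac{1}{4 + 5} \cdot 0^{2} \left(-11\right) = 32 \cdot 2 \cdot 5 \cdot \frac{1}{9} \cdot 0 \left(-11\right) = 32 \cdot \frac{10}{9} \cdot 0 \left(-11\right) = \frac{320}{9} \cdot 0 \left(-11\right) = 0 \left(-11\right) = 0$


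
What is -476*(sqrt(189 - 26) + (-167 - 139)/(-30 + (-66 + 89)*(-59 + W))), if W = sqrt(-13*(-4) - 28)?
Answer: -202024872/1911073 - 476*sqrt(163) - 6700176*sqrt(6)/1911073 ≈ -6191.5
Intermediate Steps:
W = 2*sqrt(6) (W = sqrt(52 - 28) = sqrt(24) = 2*sqrt(6) ≈ 4.8990)
-476*(sqrt(189 - 26) + (-167 - 139)/(-30 + (-66 + 89)*(-59 + W))) = -476*(sqrt(189 - 26) + (-167 - 139)/(-30 + (-66 + 89)*(-59 + 2*sqrt(6)))) = -476*(sqrt(163) - 306/(-30 + 23*(-59 + 2*sqrt(6)))) = -476*(sqrt(163) - 306/(-30 + (-1357 + 46*sqrt(6)))) = -476*(sqrt(163) - 306/(-1387 + 46*sqrt(6))) = -476*sqrt(163) + 145656/(-1387 + 46*sqrt(6))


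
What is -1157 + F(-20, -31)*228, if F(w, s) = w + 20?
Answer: -1157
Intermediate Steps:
F(w, s) = 20 + w
-1157 + F(-20, -31)*228 = -1157 + (20 - 20)*228 = -1157 + 0*228 = -1157 + 0 = -1157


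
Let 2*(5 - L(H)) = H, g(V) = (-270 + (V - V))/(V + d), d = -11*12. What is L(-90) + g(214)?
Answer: 1915/41 ≈ 46.707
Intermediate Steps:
d = -132
g(V) = -270/(-132 + V) (g(V) = (-270 + (V - V))/(V - 132) = (-270 + 0)/(-132 + V) = -270/(-132 + V))
L(H) = 5 - H/2
L(-90) + g(214) = (5 - 1/2*(-90)) - 270/(-132 + 214) = (5 + 45) - 270/82 = 50 - 270*1/82 = 50 - 135/41 = 1915/41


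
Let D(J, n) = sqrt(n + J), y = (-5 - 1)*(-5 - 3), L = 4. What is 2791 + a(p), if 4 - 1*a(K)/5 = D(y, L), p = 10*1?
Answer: 2811 - 10*sqrt(13) ≈ 2774.9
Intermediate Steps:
y = 48 (y = -6*(-8) = 48)
p = 10
D(J, n) = sqrt(J + n)
a(K) = 20 - 10*sqrt(13) (a(K) = 20 - 5*sqrt(48 + 4) = 20 - 10*sqrt(13))
2791 + a(p) = 2791 + (20 - 10*sqrt(13)) = 2811 - 10*sqrt(13)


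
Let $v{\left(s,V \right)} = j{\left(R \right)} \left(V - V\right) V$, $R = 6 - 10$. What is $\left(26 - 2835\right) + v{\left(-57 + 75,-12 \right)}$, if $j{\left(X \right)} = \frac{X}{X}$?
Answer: $-2809$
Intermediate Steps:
$R = -4$ ($R = 6 - 10 = -4$)
$j{\left(X \right)} = 1$
$v{\left(s,V \right)} = 0$ ($v{\left(s,V \right)} = 1 \left(V - V\right) V = 1 \cdot 0 V = 1 \cdot 0 = 0$)
$\left(26 - 2835\right) + v{\left(-57 + 75,-12 \right)} = \left(26 - 2835\right) + 0 = -2809 + 0 = -2809$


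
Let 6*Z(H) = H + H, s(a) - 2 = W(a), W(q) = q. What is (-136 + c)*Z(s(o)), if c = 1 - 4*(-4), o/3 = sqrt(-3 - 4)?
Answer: -238/3 - 119*I*sqrt(7) ≈ -79.333 - 314.84*I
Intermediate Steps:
o = 3*I*sqrt(7) (o = 3*sqrt(-3 - 4) = 3*sqrt(-7) = 3*(I*sqrt(7)) = 3*I*sqrt(7) ≈ 7.9373*I)
s(a) = 2 + a
c = 17 (c = 1 + 16 = 17)
Z(H) = H/3 (Z(H) = (H + H)/6 = (2*H)/6 = H/3)
(-136 + c)*Z(s(o)) = (-136 + 17)*((2 + 3*I*sqrt(7))/3) = -119*(2/3 + I*sqrt(7)) = -238/3 - 119*I*sqrt(7)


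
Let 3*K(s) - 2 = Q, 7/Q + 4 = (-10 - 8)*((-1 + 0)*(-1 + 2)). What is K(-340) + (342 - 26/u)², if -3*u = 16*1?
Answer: 23102035/192 ≈ 1.2032e+5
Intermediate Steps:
u = -16/3 ≈ -5.3333
Q = ½ (Q = 7/(-4 + (-10 - 8)*((-1 + 0)*(-1 + 2))) = 7/(-4 - (-18)) = 7/(-4 - 18*(-1)) = 7/(-4 + 18) = 7/14 = 7*(1/14) = ½ ≈ 0.50000)
K(s) = ⅚ (K(s) = ⅔ + (⅓)*(½) = ⅔ + ⅙ = ⅚)
K(-340) + (342 - 26/u)² = ⅚ + (342 - 26/(-16/3))² = ⅚ + (342 - 26*(-3/16))² = ⅚ + (342 + 39/8)² = ⅚ + (2775/8)² = ⅚ + 7700625/64 = 23102035/192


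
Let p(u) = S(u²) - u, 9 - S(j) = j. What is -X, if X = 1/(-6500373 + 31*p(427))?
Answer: 1/12165530 ≈ 8.2199e-8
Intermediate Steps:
S(j) = 9 - j
p(u) = 9 - u - u² (p(u) = (9 - u²) - u = 9 - u - u²)
X = -1/12165530 (X = 1/(-6500373 + 31*(9 - 1*427 - 1*427²)) = 1/(-6500373 + 31*(9 - 427 - 1*182329)) = 1/(-6500373 + 31*(9 - 427 - 182329)) = 1/(-6500373 + 31*(-182747)) = 1/(-6500373 - 5665157) = 1/(-12165530) = -1/12165530 ≈ -8.2199e-8)
-X = -1*(-1/12165530) = 1/12165530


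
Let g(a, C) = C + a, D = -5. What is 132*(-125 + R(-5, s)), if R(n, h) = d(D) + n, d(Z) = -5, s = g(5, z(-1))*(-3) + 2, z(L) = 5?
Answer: -17820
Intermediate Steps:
s = -28 (s = (5 + 5)*(-3) + 2 = 10*(-3) + 2 = -30 + 2 = -28)
R(n, h) = -5 + n
132*(-125 + R(-5, s)) = 132*(-125 + (-5 - 5)) = 132*(-125 - 10) = 132*(-135) = -17820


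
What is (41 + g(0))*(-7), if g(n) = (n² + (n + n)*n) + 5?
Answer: -322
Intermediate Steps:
g(n) = 5 + 3*n² (g(n) = (n² + (2*n)*n) + 5 = (n² + 2*n²) + 5 = 3*n² + 5 = 5 + 3*n²)
(41 + g(0))*(-7) = (41 + (5 + 3*0²))*(-7) = (41 + (5 + 3*0))*(-7) = (41 + (5 + 0))*(-7) = (41 + 5)*(-7) = 46*(-7) = -322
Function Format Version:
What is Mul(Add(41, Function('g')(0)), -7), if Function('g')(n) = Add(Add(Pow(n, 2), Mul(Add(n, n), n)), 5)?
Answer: -322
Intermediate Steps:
Function('g')(n) = Add(5, Mul(3, Pow(n, 2))) (Function('g')(n) = Add(Add(Pow(n, 2), Mul(Mul(2, n), n)), 5) = Add(Add(Pow(n, 2), Mul(2, Pow(n, 2))), 5) = Add(Mul(3, Pow(n, 2)), 5) = Add(5, Mul(3, Pow(n, 2))))
Mul(Add(41, Function('g')(0)), -7) = Mul(Add(41, Add(5, Mul(3, Pow(0, 2)))), -7) = Mul(Add(41, Add(5, Mul(3, 0))), -7) = Mul(Add(41, Add(5, 0)), -7) = Mul(Add(41, 5), -7) = Mul(46, -7) = -322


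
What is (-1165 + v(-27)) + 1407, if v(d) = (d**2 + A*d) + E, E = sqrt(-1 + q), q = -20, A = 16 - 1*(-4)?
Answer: 431 + I*sqrt(21) ≈ 431.0 + 4.5826*I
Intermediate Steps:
A = 20 (A = 16 + 4 = 20)
E = I*sqrt(21) (E = sqrt(-1 - 20) = sqrt(-21) = I*sqrt(21) ≈ 4.5826*I)
v(d) = d**2 + 20*d + I*sqrt(21) (v(d) = (d**2 + 20*d) + I*sqrt(21) = d**2 + 20*d + I*sqrt(21))
(-1165 + v(-27)) + 1407 = (-1165 + ((-27)**2 + 20*(-27) + I*sqrt(21))) + 1407 = (-1165 + (729 - 540 + I*sqrt(21))) + 1407 = (-1165 + (189 + I*sqrt(21))) + 1407 = (-976 + I*sqrt(21)) + 1407 = 431 + I*sqrt(21)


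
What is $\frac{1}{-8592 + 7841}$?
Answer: $- \frac{1}{751} \approx -0.0013316$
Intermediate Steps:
$\frac{1}{-8592 + 7841} = \frac{1}{-751} = - \frac{1}{751}$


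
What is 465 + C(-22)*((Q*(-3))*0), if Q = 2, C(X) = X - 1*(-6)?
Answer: 465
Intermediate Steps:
C(X) = 6 + X (C(X) = X + 6 = 6 + X)
465 + C(-22)*((Q*(-3))*0) = 465 + (6 - 22)*((2*(-3))*0) = 465 - (-96)*0 = 465 - 16*0 = 465 + 0 = 465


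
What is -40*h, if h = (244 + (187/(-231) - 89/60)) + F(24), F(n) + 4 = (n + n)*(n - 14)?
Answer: -200958/7 ≈ -28708.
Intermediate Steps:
F(n) = -4 + 2*n*(-14 + n) (F(n) = -4 + (n + n)*(n - 14) = -4 + (2*n)*(-14 + n) = -4 + 2*n*(-14 + n))
h = 100479/140 (h = (244 + (187/(-231) - 89/60)) + (-4 - 28*24 + 2*24²) = (244 + (187*(-1/231) - 89*1/60)) + (-4 - 672 + 2*576) = (244 + (-17/21 - 89/60)) + (-4 - 672 + 1152) = (244 - 321/140) + 476 = 33839/140 + 476 = 100479/140 ≈ 717.71)
-40*h = -40*100479/140 = -200958/7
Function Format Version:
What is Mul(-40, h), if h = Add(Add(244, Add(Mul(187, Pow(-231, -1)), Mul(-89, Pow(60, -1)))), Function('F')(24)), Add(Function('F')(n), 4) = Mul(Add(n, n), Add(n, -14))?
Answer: Rational(-200958, 7) ≈ -28708.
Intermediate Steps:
Function('F')(n) = Add(-4, Mul(2, n, Add(-14, n))) (Function('F')(n) = Add(-4, Mul(Add(n, n), Add(n, -14))) = Add(-4, Mul(Mul(2, n), Add(-14, n))) = Add(-4, Mul(2, n, Add(-14, n))))
h = Rational(100479, 140) (h = Add(Add(244, Add(Mul(187, Pow(-231, -1)), Mul(-89, Pow(60, -1)))), Add(-4, Mul(-28, 24), Mul(2, Pow(24, 2)))) = Add(Add(244, Add(Mul(187, Rational(-1, 231)), Mul(-89, Rational(1, 60)))), Add(-4, -672, Mul(2, 576))) = Add(Add(244, Add(Rational(-17, 21), Rational(-89, 60))), Add(-4, -672, 1152)) = Add(Add(244, Rational(-321, 140)), 476) = Add(Rational(33839, 140), 476) = Rational(100479, 140) ≈ 717.71)
Mul(-40, h) = Mul(-40, Rational(100479, 140)) = Rational(-200958, 7)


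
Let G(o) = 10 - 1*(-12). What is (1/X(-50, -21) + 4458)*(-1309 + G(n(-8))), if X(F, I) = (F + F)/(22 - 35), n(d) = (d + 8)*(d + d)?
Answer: -573761331/100 ≈ -5.7376e+6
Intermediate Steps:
n(d) = 2*d*(8 + d) (n(d) = (8 + d)*(2*d) = 2*d*(8 + d))
X(F, I) = -2*F/13 (X(F, I) = (2*F)/(-13) = (2*F)*(-1/13) = -2*F/13)
G(o) = 22 (G(o) = 10 + 12 = 22)
(1/X(-50, -21) + 4458)*(-1309 + G(n(-8))) = (1/(-2/13*(-50)) + 4458)*(-1309 + 22) = (1/(100/13) + 4458)*(-1287) = (13/100 + 4458)*(-1287) = (445813/100)*(-1287) = -573761331/100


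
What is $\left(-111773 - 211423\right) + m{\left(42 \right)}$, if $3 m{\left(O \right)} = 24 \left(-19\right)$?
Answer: $-323348$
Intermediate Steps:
$m{\left(O \right)} = -152$ ($m{\left(O \right)} = \frac{24 \left(-19\right)}{3} = \frac{1}{3} \left(-456\right) = -152$)
$\left(-111773 - 211423\right) + m{\left(42 \right)} = \left(-111773 - 211423\right) - 152 = -323196 - 152 = -323348$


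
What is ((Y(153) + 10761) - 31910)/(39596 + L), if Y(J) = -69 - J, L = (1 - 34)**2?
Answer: -21371/40685 ≈ -0.52528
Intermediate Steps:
L = 1089 (L = (-33)**2 = 1089)
((Y(153) + 10761) - 31910)/(39596 + L) = (((-69 - 1*153) + 10761) - 31910)/(39596 + 1089) = (((-69 - 153) + 10761) - 31910)/40685 = ((-222 + 10761) - 31910)*(1/40685) = (10539 - 31910)*(1/40685) = -21371*1/40685 = -21371/40685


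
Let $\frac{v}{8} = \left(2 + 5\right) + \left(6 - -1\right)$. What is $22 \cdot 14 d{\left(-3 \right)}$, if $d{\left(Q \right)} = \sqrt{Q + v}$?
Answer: $308 \sqrt{109} \approx 3215.6$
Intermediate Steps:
$v = 112$ ($v = 8 \left(\left(2 + 5\right) + \left(6 - -1\right)\right) = 8 \left(7 + \left(6 + 1\right)\right) = 8 \left(7 + 7\right) = 8 \cdot 14 = 112$)
$d{\left(Q \right)} = \sqrt{112 + Q}$ ($d{\left(Q \right)} = \sqrt{Q + 112} = \sqrt{112 + Q}$)
$22 \cdot 14 d{\left(-3 \right)} = 22 \cdot 14 \sqrt{112 - 3} = 308 \sqrt{109}$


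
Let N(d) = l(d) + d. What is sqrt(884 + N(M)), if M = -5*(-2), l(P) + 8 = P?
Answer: 8*sqrt(14) ≈ 29.933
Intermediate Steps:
l(P) = -8 + P
M = 10
N(d) = -8 + 2*d (N(d) = (-8 + d) + d = -8 + 2*d)
sqrt(884 + N(M)) = sqrt(884 + (-8 + 2*10)) = sqrt(884 + (-8 + 20)) = sqrt(884 + 12) = sqrt(896) = 8*sqrt(14)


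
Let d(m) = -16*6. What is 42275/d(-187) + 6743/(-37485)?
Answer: -528441901/1199520 ≈ -440.54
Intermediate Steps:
d(m) = -96
42275/d(-187) + 6743/(-37485) = 42275/(-96) + 6743/(-37485) = 42275*(-1/96) + 6743*(-1/37485) = -42275/96 - 6743/37485 = -528441901/1199520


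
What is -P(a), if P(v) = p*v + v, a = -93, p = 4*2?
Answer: 837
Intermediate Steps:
p = 8
P(v) = 9*v (P(v) = 8*v + v = 9*v)
-P(a) = -9*(-93) = -1*(-837) = 837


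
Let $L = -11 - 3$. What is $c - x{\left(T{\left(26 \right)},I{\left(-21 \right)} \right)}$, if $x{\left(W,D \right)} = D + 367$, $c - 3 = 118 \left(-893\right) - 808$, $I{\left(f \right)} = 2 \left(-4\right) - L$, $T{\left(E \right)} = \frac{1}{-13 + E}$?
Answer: $-106552$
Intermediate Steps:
$L = -14$ ($L = -11 - 3 = -14$)
$I{\left(f \right)} = 6$ ($I{\left(f \right)} = 2 \left(-4\right) - -14 = -8 + 14 = 6$)
$c = -106179$ ($c = 3 + \left(118 \left(-893\right) - 808\right) = 3 - 106182 = -106179$)
$x{\left(W,D \right)} = 367 + D$
$c - x{\left(T{\left(26 \right)},I{\left(-21 \right)} \right)} = -106179 - \left(367 + 6\right) = -106179 - 373 = -106552$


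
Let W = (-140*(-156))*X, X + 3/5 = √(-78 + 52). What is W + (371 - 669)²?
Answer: 75700 + 21840*I*√26 ≈ 75700.0 + 1.1136e+5*I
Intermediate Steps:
X = -⅗ + I*√26 (X = -⅗ + √(-78 + 52) = -⅗ + √(-26) = -⅗ + I*√26 ≈ -0.6 + 5.099*I)
W = -13104 + 21840*I*√26 (W = (-140*(-156))*(-⅗ + I*√26) = 21840*(-⅗ + I*√26) = -13104 + 21840*I*√26 ≈ -13104.0 + 1.1136e+5*I)
W + (371 - 669)² = (-13104 + 21840*I*√26) + (371 - 669)² = (-13104 + 21840*I*√26) + (-298)² = (-13104 + 21840*I*√26) + 88804 = 75700 + 21840*I*√26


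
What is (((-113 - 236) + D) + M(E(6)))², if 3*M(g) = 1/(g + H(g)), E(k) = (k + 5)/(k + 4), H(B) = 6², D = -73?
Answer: 220595544976/1238769 ≈ 1.7808e+5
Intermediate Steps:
H(B) = 36
E(k) = (5 + k)/(4 + k)
M(g) = 1/(3*(36 + g)) (M(g) = 1/(3*(g + 36)) = 1/(3*(36 + g)))
(((-113 - 236) + D) + M(E(6)))² = (((-113 - 236) - 73) + 1/(3*(36 + (5 + 6)/(4 + 6))))² = ((-349 - 73) + 1/(3*(36 + 11/10)))² = (-422 + 1/(3*(36 + (⅒)*11)))² = (-422 + 1/(3*(36 + 11/10)))² = (-422 + 1/(3*(371/10)))² = (-422 + (⅓)*(10/371))² = (-422 + 10/1113)² = (-469676/1113)² = 220595544976/1238769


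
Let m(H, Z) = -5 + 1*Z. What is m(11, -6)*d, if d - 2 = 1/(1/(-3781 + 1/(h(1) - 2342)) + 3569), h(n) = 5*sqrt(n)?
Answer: -693897741328/31536388325 ≈ -22.003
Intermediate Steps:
d = 63081612848/31536388325 (d = 2 + 1/(1/(-3781 + 1/(5*sqrt(1) - 2342)) + 3569) = 2 + 1/(1/(-3781 + 1/(5*1 - 2342)) + 3569) = 2 + 1/(1/(-3781 + 1/(5 - 2342)) + 3569) = 2 + 1/(1/(-3781 + 1/(-2337)) + 3569) = 2 + 1/(1/(-3781 - 1/2337) + 3569) = 2 + 1/(1/(-8836198/2337) + 3569) = 2 + 1/(-2337/8836198 + 3569) = 2 + 1/(31536388325/8836198) = 2 + 8836198/31536388325 = 63081612848/31536388325 ≈ 2.0003)
m(H, Z) = -5 + Z
m(11, -6)*d = (-5 - 6)*(63081612848/31536388325) = -11*63081612848/31536388325 = -693897741328/31536388325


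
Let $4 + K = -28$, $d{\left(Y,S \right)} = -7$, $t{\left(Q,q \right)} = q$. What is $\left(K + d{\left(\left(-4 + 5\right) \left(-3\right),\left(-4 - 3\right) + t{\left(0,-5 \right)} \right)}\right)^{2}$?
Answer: $1521$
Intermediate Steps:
$K = -32$ ($K = -4 - 28 = -32$)
$\left(K + d{\left(\left(-4 + 5\right) \left(-3\right),\left(-4 - 3\right) + t{\left(0,-5 \right)} \right)}\right)^{2} = \left(-32 - 7\right)^{2} = \left(-39\right)^{2} = 1521$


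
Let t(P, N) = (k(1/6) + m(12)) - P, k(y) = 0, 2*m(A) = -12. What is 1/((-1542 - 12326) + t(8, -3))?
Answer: -1/13882 ≈ -7.2036e-5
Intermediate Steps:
m(A) = -6 (m(A) = (½)*(-12) = -6)
t(P, N) = -6 - P (t(P, N) = (0 - 6) - P = -6 - P)
1/((-1542 - 12326) + t(8, -3)) = 1/((-1542 - 12326) + (-6 - 1*8)) = 1/(-13868 + (-6 - 8)) = 1/(-13868 - 14) = 1/(-13882) = -1/13882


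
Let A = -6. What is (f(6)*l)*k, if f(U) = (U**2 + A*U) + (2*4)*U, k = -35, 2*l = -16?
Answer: 13440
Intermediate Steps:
l = -8 (l = (1/2)*(-16) = -8)
f(U) = U**2 + 2*U (f(U) = (U**2 - 6*U) + (2*4)*U = (U**2 - 6*U) + 8*U = U**2 + 2*U)
(f(6)*l)*k = ((6*(2 + 6))*(-8))*(-35) = ((6*8)*(-8))*(-35) = (48*(-8))*(-35) = -384*(-35) = 13440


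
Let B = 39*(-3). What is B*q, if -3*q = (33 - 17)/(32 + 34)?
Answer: 104/11 ≈ 9.4545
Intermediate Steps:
B = -117
q = -8/99 (q = -(33 - 17)/(3*(32 + 34)) = -16/(3*66) = -1/3*8/33 = -8/99 ≈ -0.080808)
B*q = -117*(-8/99) = 104/11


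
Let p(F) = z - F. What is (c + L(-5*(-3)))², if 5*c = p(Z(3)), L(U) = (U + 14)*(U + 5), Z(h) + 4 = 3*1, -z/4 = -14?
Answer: 8743849/25 ≈ 3.4975e+5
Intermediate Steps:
z = 56 (z = -4*(-14) = 56)
Z(h) = -1 (Z(h) = -4 + 3*1 = -4 + 3 = -1)
L(U) = (5 + U)*(14 + U) (L(U) = (14 + U)*(5 + U) = (5 + U)*(14 + U))
p(F) = 56 - F
c = 57/5 (c = (56 - 1*(-1))/5 = (56 + 1)/5 = (⅕)*57 = 57/5 ≈ 11.400)
(c + L(-5*(-3)))² = (57/5 + (70 + (-5*(-3))² + 19*(-5*(-3))))² = (57/5 + (70 + 15² + 19*15))² = (57/5 + (70 + 225 + 285))² = (57/5 + 580)² = (2957/5)² = 8743849/25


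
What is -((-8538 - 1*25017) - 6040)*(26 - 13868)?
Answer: -548073990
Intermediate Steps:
-((-8538 - 1*25017) - 6040)*(26 - 13868) = -((-8538 - 25017) - 6040)*(-13842) = -(-33555 - 6040)*(-13842) = -(-39595)*(-13842) = -1*548073990 = -548073990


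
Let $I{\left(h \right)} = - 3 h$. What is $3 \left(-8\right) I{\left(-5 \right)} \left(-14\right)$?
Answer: $5040$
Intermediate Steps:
$3 \left(-8\right) I{\left(-5 \right)} \left(-14\right) = 3 \left(-8\right) \left(\left(-3\right) \left(-5\right)\right) \left(-14\right) = \left(-24\right) 15 \left(-14\right) = \left(-360\right) \left(-14\right) = 5040$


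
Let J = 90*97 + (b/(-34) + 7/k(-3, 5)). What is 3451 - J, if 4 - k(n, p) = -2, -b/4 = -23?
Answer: -538301/102 ≈ -5277.5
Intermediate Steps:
b = 92 (b = -4*(-23) = 92)
k(n, p) = 6 (k(n, p) = 4 - 1*(-2) = 4 + 2 = 6)
J = 890303/102 (J = 90*97 + (92/(-34) + 7/6) = 8730 + (92*(-1/34) + 7*(1/6)) = 8730 + (-46/17 + 7/6) = 8730 - 157/102 = 890303/102 ≈ 8728.5)
3451 - J = 3451 - 1*890303/102 = 3451 - 890303/102 = -538301/102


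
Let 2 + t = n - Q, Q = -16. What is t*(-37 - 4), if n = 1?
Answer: -615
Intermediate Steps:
t = 15 (t = -2 + (1 - 1*(-16)) = -2 + (1 + 16) = -2 + 17 = 15)
t*(-37 - 4) = 15*(-37 - 4) = 15*(-41) = -615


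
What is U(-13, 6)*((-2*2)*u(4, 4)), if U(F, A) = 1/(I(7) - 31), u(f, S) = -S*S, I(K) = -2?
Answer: -64/33 ≈ -1.9394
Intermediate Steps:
u(f, S) = -S²
U(F, A) = -1/33 (U(F, A) = 1/(-2 - 31) = 1/(-33) = -1/33)
U(-13, 6)*((-2*2)*u(4, 4)) = -(-2*2)*(-1*4²)/33 = -(-4)*(-1*16)/33 = -(-4)*(-16)/33 = -1/33*64 = -64/33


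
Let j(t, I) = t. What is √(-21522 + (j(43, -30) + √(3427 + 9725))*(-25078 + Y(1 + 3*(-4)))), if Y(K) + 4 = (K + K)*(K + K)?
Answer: 2*√(-269809 - 24598*√822) ≈ 1974.9*I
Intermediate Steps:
Y(K) = -4 + 4*K² (Y(K) = -4 + (K + K)*(K + K) = -4 + (2*K)*(2*K) = -4 + 4*K²)
√(-21522 + (j(43, -30) + √(3427 + 9725))*(-25078 + Y(1 + 3*(-4)))) = √(-21522 + (43 + √(3427 + 9725))*(-25078 + (-4 + 4*(1 + 3*(-4))²))) = √(-21522 + (43 + √13152)*(-25078 + (-4 + 4*(1 - 12)²))) = √(-21522 + (43 + 4*√822)*(-25078 + (-4 + 4*(-11)²))) = √(-21522 + (43 + 4*√822)*(-25078 + (-4 + 4*121))) = √(-21522 + (43 + 4*√822)*(-25078 + (-4 + 484))) = √(-21522 + (43 + 4*√822)*(-25078 + 480)) = √(-21522 + (43 + 4*√822)*(-24598)) = √(-21522 + (-1057714 - 98392*√822)) = √(-1079236 - 98392*√822)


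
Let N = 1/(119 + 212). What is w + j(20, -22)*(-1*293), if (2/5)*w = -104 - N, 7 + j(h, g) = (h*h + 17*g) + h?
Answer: -7736799/662 ≈ -11687.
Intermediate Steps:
N = 1/331 ≈ 0.0030211
j(h, g) = -7 + h + h**2 + 17*g (j(h, g) = -7 + ((h*h + 17*g) + h) = -7 + ((h**2 + 17*g) + h) = -7 + (h + h**2 + 17*g) = -7 + h + h**2 + 17*g)
w = -172125/662 (w = 5*(-104 - 1*1/331)/2 = 5*(-104 - 1/331)/2 = (5/2)*(-34425/331) = -172125/662 ≈ -260.01)
w + j(20, -22)*(-1*293) = -172125/662 + (-7 + 20 + 20**2 + 17*(-22))*(-1*293) = -172125/662 + (-7 + 20 + 400 - 374)*(-293) = -172125/662 + 39*(-293) = -172125/662 - 11427 = -7736799/662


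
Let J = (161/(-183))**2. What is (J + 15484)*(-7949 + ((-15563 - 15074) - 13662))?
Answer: -9031408101352/11163 ≈ -8.0905e+8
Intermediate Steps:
J = 25921/33489 (J = (161*(-1/183))**2 = (-161/183)**2 = 25921/33489 ≈ 0.77402)
(J + 15484)*(-7949 + ((-15563 - 15074) - 13662)) = (25921/33489 + 15484)*(-7949 + ((-15563 - 15074) - 13662)) = 518569597*(-7949 + (-30637 - 13662))/33489 = 518569597*(-7949 - 44299)/33489 = (518569597/33489)*(-52248) = -9031408101352/11163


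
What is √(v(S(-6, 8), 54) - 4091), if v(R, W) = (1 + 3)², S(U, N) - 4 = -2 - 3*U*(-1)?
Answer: 5*I*√163 ≈ 63.836*I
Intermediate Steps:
S(U, N) = 2 + 3*U (S(U, N) = 4 + (-2 - 3*U*(-1)) = 4 + (-2 + 3*U) = 2 + 3*U)
v(R, W) = 16 (v(R, W) = 4² = 16)
√(v(S(-6, 8), 54) - 4091) = √(16 - 4091) = √(-4075) = 5*I*√163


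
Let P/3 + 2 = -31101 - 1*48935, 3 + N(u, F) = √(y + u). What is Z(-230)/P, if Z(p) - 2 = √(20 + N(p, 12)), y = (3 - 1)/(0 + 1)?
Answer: -1/120057 - √(17 + 2*I*√57)/240114 ≈ -2.6893e-5 - 7.054e-6*I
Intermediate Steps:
y = 2 (y = 2/1 = 2*1 = 2)
N(u, F) = -3 + √(2 + u)
P = -240114 (P = -6 + 3*(-31101 - 1*48935) = -6 + 3*(-31101 - 48935) = -6 + 3*(-80036) = -6 - 240108 = -240114)
Z(p) = 2 + √(17 + √(2 + p)) (Z(p) = 2 + √(20 + (-3 + √(2 + p))) = 2 + √(17 + √(2 + p)))
Z(-230)/P = (2 + √(17 + √(2 - 230)))/(-240114) = (2 + √(17 + √(-228)))*(-1/240114) = (2 + √(17 + 2*I*√57))*(-1/240114) = -1/120057 - √(17 + 2*I*√57)/240114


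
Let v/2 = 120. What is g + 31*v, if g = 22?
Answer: 7462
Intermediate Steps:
v = 240 (v = 2*120 = 240)
g + 31*v = 22 + 31*240 = 22 + 7440 = 7462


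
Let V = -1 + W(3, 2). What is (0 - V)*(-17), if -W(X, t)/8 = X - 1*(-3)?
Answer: -833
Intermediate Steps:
W(X, t) = -24 - 8*X (W(X, t) = -8*(X - 1*(-3)) = -8*(X + 3) = -8*(3 + X) = -24 - 8*X)
V = -49 (V = -1 + (-24 - 8*3) = -1 + (-24 - 24) = -1 - 48 = -49)
(0 - V)*(-17) = (0 - 1*(-49))*(-17) = (0 + 49)*(-17) = 49*(-17) = -833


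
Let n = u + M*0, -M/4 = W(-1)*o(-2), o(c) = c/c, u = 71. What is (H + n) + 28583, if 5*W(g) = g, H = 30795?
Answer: 59449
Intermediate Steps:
W(g) = g/5
o(c) = 1
M = ⅘ (M = -4*(⅕)*(-1) = -(-4)/5 = -4*(-⅕) = ⅘ ≈ 0.80000)
n = 71 (n = 71 + (⅘)*0 = 71 + 0 = 71)
(H + n) + 28583 = (30795 + 71) + 28583 = 30866 + 28583 = 59449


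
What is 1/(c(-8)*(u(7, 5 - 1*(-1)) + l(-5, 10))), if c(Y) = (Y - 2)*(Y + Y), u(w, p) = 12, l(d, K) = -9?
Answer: 1/480 ≈ 0.0020833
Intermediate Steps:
c(Y) = 2*Y*(-2 + Y) (c(Y) = (-2 + Y)*(2*Y) = 2*Y*(-2 + Y))
1/(c(-8)*(u(7, 5 - 1*(-1)) + l(-5, 10))) = 1/((2*(-8)*(-2 - 8))*(12 - 9)) = 1/((2*(-8)*(-10))*3) = 1/(160*3) = 1/480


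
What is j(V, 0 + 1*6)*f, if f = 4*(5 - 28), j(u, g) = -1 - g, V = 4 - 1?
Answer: 644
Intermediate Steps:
V = 3
f = -92 (f = 4*(-23) = -92)
j(V, 0 + 1*6)*f = (-1 - (0 + 1*6))*(-92) = (-1 - (0 + 6))*(-92) = (-1 - 1*6)*(-92) = (-1 - 6)*(-92) = -7*(-92) = 644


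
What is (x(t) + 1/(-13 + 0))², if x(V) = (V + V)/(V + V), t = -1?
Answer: 144/169 ≈ 0.85207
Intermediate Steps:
x(V) = 1 (x(V) = (2*V)/((2*V)) = (2*V)*(1/(2*V)) = 1)
(x(t) + 1/(-13 + 0))² = (1 + 1/(-13 + 0))² = (1 + 1/(-13))² = (1 - 1/13)² = (12/13)² = 144/169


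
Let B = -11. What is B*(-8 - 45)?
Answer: 583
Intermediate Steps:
B*(-8 - 45) = -11*(-8 - 45) = -11*(-53) = 583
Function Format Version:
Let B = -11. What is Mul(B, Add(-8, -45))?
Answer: 583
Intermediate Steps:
Mul(B, Add(-8, -45)) = Mul(-11, Add(-8, -45)) = Mul(-11, -53) = 583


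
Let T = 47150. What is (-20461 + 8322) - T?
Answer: -59289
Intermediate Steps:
(-20461 + 8322) - T = (-20461 + 8322) - 1*47150 = -12139 - 47150 = -59289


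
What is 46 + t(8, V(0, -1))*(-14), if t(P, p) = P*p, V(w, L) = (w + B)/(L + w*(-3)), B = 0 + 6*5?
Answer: 3406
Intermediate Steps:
B = 30 (B = 0 + 30 = 30)
V(w, L) = (30 + w)/(L - 3*w) (V(w, L) = (w + 30)/(L + w*(-3)) = (30 + w)/(L - 3*w))
46 + t(8, V(0, -1))*(-14) = 46 + (8*((30 + 0)/(-1 - 3*0)))*(-14) = 46 + (8*(30/(-1 + 0)))*(-14) = 46 + (8*(30/(-1)))*(-14) = 46 + (8*(-1*30))*(-14) = 46 + (8*(-30))*(-14) = 46 - 240*(-14) = 46 + 3360 = 3406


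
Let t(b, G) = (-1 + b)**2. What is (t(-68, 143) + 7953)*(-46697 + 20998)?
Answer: -326737086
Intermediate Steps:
(t(-68, 143) + 7953)*(-46697 + 20998) = ((-1 - 68)**2 + 7953)*(-46697 + 20998) = ((-69)**2 + 7953)*(-25699) = (4761 + 7953)*(-25699) = 12714*(-25699) = -326737086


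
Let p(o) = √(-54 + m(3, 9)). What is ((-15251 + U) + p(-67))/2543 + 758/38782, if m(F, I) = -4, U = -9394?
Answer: -476927398/49311313 + I*√58/2543 ≈ -9.6718 + 0.0029948*I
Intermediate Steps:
p(o) = I*√58 (p(o) = √(-54 - 4) = √(-58) = I*√58)
((-15251 + U) + p(-67))/2543 + 758/38782 = ((-15251 - 9394) + I*√58)/2543 + 758/38782 = (-24645 + I*√58)*(1/2543) + 758*(1/38782) = (-24645/2543 + I*√58/2543) + 379/19391 = -476927398/49311313 + I*√58/2543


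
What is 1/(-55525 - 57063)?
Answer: -1/112588 ≈ -8.8819e-6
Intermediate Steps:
1/(-55525 - 57063) = 1/(-112588) = -1/112588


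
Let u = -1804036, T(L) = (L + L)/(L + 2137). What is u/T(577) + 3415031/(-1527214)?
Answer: -9611154786435/2265302 ≈ -4.2428e+6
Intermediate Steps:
T(L) = 2*L/(2137 + L) (T(L) = (2*L)/(2137 + L) = 2*L/(2137 + L))
u/T(577) + 3415031/(-1527214) = -1804036/(2*577/(2137 + 577)) + 3415031/(-1527214) = -1804036/(2*577/2714) + 3415031*(-1/1527214) = -1804036/(2*577*(1/2714)) - 8779/3926 = -1804036/577/1357 - 8779/3926 = -1804036*1357/577 - 8779/3926 = -2448076852/577 - 8779/3926 = -9611154786435/2265302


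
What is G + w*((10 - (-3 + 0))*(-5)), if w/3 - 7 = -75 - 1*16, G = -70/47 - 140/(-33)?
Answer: 25409650/1551 ≈ 16383.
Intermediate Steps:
G = 4270/1551 (G = -70*1/47 - 140*(-1/33) = -70/47 + 140/33 = 4270/1551 ≈ 2.7531)
w = -252 (w = 21 + 3*(-75 - 1*16) = 21 + 3*(-75 - 16) = 21 + 3*(-91) = 21 - 273 = -252)
G + w*((10 - (-3 + 0))*(-5)) = 4270/1551 - 252*(10 - (-3 + 0))*(-5) = 4270/1551 - 252*(10 - 1*(-3))*(-5) = 4270/1551 - 252*(10 + 3)*(-5) = 4270/1551 - 3276*(-5) = 4270/1551 - 252*(-65) = 4270/1551 + 16380 = 25409650/1551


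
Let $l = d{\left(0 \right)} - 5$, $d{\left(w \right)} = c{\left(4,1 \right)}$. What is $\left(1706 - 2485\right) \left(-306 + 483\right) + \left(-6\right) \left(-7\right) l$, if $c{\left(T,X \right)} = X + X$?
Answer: $-138009$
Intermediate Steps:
$c{\left(T,X \right)} = 2 X$
$d{\left(w \right)} = 2$ ($d{\left(w \right)} = 2 \cdot 1 = 2$)
$l = -3$ ($l = 2 - 5 = -3$)
$\left(1706 - 2485\right) \left(-306 + 483\right) + \left(-6\right) \left(-7\right) l = \left(1706 - 2485\right) \left(-306 + 483\right) + \left(-6\right) \left(-7\right) \left(-3\right) = \left(-779\right) 177 + 42 \left(-3\right) = -137883 - 126 = -138009$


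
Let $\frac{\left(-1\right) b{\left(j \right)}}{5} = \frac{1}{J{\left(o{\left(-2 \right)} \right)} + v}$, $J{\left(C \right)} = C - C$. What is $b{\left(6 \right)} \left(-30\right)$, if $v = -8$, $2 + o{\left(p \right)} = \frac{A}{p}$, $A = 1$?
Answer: $- \frac{75}{4} \approx -18.75$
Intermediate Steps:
$o{\left(p \right)} = -2 + \frac{1}{p}$ ($o{\left(p \right)} = -2 + 1 \frac{1}{p} = -2 + \frac{1}{p}$)
$J{\left(C \right)} = 0$
$b{\left(j \right)} = \frac{5}{8}$ ($b{\left(j \right)} = - \frac{5}{0 - 8} = - \frac{5}{-8} = \left(-5\right) \left(- \frac{1}{8}\right) = \frac{5}{8}$)
$b{\left(6 \right)} \left(-30\right) = \frac{5}{8} \left(-30\right) = - \frac{75}{4}$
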